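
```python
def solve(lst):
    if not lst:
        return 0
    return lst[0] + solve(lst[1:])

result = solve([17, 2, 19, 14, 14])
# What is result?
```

17 + 2 + 19 + 14 + 14 + 0 = 66

Answer: 66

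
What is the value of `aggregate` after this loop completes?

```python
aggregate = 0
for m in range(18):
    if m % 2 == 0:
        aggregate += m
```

Sum of even numbers 0 to 17
`aggregate` takes the values: 0 → 2 → 6 → 12 → 20 → 30 → 42 → 56 → 72

Answer: 72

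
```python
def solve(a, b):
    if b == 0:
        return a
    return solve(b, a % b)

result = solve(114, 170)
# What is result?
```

solve(114, 170) -> solve(170, 114) -> solve(114, 56) -> solve(56, 2) -> solve(2, 0) -> 2

Answer: 2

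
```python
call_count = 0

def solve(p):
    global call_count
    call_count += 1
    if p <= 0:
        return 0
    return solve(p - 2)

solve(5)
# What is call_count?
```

Linear recursion stepping by 2: 4 calls from p=5 down to ≤0.

Answer: 4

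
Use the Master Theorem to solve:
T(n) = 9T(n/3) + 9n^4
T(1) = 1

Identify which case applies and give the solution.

a=9, b=3, f(n)=9n^4. log_3(9) = 2. Since c=4 > 2 and the regularity condition holds (9(n/3)^4 = (9/3^4)n^4 with 9/3^4 < 1), Case 3 applies: T(n) = Θ(f(n)) = O(n^4).

Answer: O(n^4) - Case 3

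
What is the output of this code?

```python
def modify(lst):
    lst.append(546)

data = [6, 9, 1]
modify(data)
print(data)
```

Key concept: function modifies passed list.
Step by step:
`data = [6, 9, 1]` → data = [6, 9, 1]
`modify(data)` → data = [6, 9, 1, 546]
`print(data)` → prints [6, 9, 1, 546]

Answer: [6, 9, 1, 546]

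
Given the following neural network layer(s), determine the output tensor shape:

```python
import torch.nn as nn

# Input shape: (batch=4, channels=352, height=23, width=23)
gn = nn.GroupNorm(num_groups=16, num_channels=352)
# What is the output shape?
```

Input: (4, 352, 23, 23) -> Output: (4, 352, 23, 23)

Answer: (4, 352, 23, 23)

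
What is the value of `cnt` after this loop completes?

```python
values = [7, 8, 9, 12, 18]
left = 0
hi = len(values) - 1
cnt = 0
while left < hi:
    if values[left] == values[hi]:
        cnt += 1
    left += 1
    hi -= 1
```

Count matching pairs from ends
`cnt` takes the values: 0

Answer: 0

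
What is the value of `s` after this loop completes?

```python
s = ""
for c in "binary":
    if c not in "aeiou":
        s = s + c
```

Remove vowels from 'binary'
`s` takes the values: "" → "b" → "bn" → "bnr" → "bnry"

Answer: "bnry"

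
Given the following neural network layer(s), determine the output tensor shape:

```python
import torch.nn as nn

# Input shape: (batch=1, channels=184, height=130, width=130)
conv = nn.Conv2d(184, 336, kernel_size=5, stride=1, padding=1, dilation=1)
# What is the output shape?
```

Input: (1, 184, 130, 130) -> Output: (1, 336, 128, 128)

Answer: (1, 336, 128, 128)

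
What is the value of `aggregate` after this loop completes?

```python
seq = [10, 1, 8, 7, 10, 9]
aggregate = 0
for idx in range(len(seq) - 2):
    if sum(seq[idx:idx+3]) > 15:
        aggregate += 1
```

Count windows with sum > 15
`aggregate` takes the values: 0 → 1 → 2 → 3 → 4

Answer: 4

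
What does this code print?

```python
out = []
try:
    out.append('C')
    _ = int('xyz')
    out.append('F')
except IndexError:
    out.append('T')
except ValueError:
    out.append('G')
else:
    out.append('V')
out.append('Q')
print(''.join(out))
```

Execution trace: 'C' (try body) → 'G' (except ValueError) → 'Q' (after the try/except). Output: CGQ

Answer: CGQ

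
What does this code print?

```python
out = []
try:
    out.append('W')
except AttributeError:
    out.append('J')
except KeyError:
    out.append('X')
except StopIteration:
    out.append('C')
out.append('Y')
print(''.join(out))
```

Execution trace: 'W' (try body, no exception) → 'Y' (after the try/except). Output: WY

Answer: WY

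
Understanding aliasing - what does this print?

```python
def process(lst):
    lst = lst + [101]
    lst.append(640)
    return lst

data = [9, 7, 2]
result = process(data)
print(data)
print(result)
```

Key concept: rebinding parameter vs mutation.
Step by step:
`data = [9, 7, 2]` → data = [9, 7, 2]
`result = process(data)` → result = [9, 7, 2, 101, 640]
`print(data)` → prints [9, 7, 2]
`print(result)` → prints [9, 7, 2, 101, 640]

Answer:
[9, 7, 2]
[9, 7, 2, 101, 640]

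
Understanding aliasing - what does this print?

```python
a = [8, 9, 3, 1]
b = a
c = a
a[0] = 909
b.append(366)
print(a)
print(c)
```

Key concept: multiple aliases.
Step by step:
`a = [8, 9, 3, 1]` → a = [8, 9, 3, 1]
`b = a` → b = [8, 9, 3, 1] (same object as a)
`c = a` → c = [8, 9, 3, 1] (same object as a, b)
`a[0] = 909` → a = [909, 9, 3, 1] (same object as b, c); b = [909, 9, 3, 1] (same object as a, c); c = [909, 9, 3, 1] (same object as a, b)
`b.append(366)` → a = [909, 9, 3, 1, 366] (same object as b, c); b = [909, 9, 3, 1, 366] (same object as a, c); c = [909, 9, 3, 1, 366] (same object as a, b)
`print(a)` → prints [909, 9, 3, 1, 366]
`print(c)` → prints [909, 9, 3, 1, 366]

Answer:
[909, 9, 3, 1, 366]
[909, 9, 3, 1, 366]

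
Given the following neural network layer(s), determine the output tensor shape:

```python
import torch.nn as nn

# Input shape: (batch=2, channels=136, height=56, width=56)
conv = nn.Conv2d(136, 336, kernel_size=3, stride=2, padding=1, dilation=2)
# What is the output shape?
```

Input: (2, 136, 56, 56) -> Output: (2, 336, 27, 27)

Answer: (2, 336, 27, 27)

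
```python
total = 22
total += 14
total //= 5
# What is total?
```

Trace:
`total = 22` → total = 22
`total += 14` → total = 36
`total //= 5` → total = 7
So total = 7

Answer: 7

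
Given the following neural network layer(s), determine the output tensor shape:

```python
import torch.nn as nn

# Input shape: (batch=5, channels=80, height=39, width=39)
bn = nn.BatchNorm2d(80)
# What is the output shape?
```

Input: (5, 80, 39, 39) -> Output: (5, 80, 39, 39)

Answer: (5, 80, 39, 39)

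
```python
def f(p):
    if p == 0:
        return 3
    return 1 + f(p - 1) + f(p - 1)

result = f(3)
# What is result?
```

f(p) = 1 + 2·f(p-1), f(0)=3. Closed form: (3+1)·2^3 - 1 = 31.

Answer: 31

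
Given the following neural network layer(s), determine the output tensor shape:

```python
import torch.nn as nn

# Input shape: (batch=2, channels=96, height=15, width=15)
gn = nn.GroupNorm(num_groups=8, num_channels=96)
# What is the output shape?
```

Input: (2, 96, 15, 15) -> Output: (2, 96, 15, 15)

Answer: (2, 96, 15, 15)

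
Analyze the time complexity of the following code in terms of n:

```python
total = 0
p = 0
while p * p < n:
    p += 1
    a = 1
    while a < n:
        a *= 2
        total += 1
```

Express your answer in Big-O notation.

Each loop level contributes: √n × log n. Multiplying the contributions gives O(√n log n).

Answer: O(√n log n)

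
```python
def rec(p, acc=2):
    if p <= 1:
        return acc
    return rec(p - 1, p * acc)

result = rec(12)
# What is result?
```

Accumulator trace (n, acc): (12, 2) -> (11, 24) -> (10, 264) -> (9, 2640) -> (8, 23760) -> (7, 190080) -> (6, 1330560) -> (5, 7983360) -> (4, 39916800) -> (3, 159667200) -> (2, 479001600) -> (1, 958003200) -> return 958003200

Answer: 958003200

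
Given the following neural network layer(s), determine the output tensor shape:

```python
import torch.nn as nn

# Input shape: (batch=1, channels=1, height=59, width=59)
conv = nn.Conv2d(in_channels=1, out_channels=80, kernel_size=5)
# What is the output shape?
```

Input: (1, 1, 59, 59) -> Output: (1, 80, 55, 55)

Answer: (1, 80, 55, 55)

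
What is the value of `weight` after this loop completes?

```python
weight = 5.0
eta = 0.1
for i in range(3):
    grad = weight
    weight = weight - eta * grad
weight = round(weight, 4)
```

Gradient descent: w = 5.0 * (1 - 0.1)^3
`weight` takes the values: 5.0 → 4.5 → 4.05 → 3.645

Answer: 3.645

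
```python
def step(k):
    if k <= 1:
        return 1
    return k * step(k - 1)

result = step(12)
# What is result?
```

step(12) = 12 * 11 * 10 * 9 * 8 * 7 * 6 * 5 * 4 * 3 * 2 * 1 = 479001600

Answer: 479001600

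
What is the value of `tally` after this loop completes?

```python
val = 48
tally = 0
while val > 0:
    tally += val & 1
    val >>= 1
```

Count set bits in 48 (binary: 0b110000)
`tally` takes the values: 0 → 1 → 2

Answer: 2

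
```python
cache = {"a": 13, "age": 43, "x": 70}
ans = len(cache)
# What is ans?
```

Trace:
`cache = {"a": 13, "age": 43, "x": 70}` → cache = {'a': 13, 'age': 43, 'x': 70}
`ans = len(cache)` → ans = 3
So ans = 3

Answer: 3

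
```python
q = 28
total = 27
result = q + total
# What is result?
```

Trace:
`q = 28` → q = 28
`total = 27` → total = 27
`result = q + total` → result = 55
So result = 55

Answer: 55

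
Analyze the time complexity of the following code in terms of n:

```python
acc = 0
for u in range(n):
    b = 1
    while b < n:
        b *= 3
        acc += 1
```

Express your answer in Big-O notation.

Each loop level contributes: n × log n. Multiplying the contributions gives O(n log n).

Answer: O(n log n)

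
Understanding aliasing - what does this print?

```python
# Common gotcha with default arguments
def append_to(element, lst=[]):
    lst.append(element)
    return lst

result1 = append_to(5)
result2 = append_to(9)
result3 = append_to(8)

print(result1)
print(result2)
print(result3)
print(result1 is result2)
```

Key concept: mutable default argument gotcha.
Step by step:
`result1 = append_to(5)` → result1 = [5]
`result2 = append_to(9)` → result1 = [5, 9] (same object as result2); result2 = [5, 9] (same object as result1)
`result3 = append_to(8)` → result1 = [5, 9, 8] (same object as result2, result3); result2 = [5, 9, 8] (same object as result1, result3); result3 = [5, 9, 8] (same object as result1, result2)
`print(result1)` → prints [5, 9, 8]
`print(result2)` → prints [5, 9, 8]
`print(result3)` → prints [5, 9, 8]
`print(result1 is result2)` → prints True

Answer:
[5, 9, 8]
[5, 9, 8]
[5, 9, 8]
True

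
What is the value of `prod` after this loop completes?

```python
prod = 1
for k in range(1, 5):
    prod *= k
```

4! = 24
`prod` takes the values: 1 → 2 → 6 → 24

Answer: 24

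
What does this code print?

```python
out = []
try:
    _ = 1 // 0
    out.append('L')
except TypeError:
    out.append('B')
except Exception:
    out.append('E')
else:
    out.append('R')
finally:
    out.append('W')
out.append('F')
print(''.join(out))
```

Execution trace: 'E' (except Exception) → 'W' (finally) → 'F' (after the try/except). Output: EWF

Answer: EWF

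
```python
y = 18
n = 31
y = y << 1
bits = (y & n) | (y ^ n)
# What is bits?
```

Trace:
`y = 18` → y = 18
`n = 31` → n = 31
`y = y << 1` → y = 36
`bits = (y & n) | (y ^ n)` → bits = 63
So bits = 63

Answer: 63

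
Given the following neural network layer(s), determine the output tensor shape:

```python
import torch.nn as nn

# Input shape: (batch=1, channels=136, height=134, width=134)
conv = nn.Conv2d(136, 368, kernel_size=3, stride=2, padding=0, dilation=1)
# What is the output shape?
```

Input: (1, 136, 134, 134) -> Output: (1, 368, 66, 66)

Answer: (1, 368, 66, 66)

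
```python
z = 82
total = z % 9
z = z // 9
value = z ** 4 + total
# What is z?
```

Trace:
`z = 82` → z = 82
`total = z % 9` → total = 1
`z = z // 9` → z = 9
`value = z ** 4 + total` → value = 6562
So z = 9

Answer: 9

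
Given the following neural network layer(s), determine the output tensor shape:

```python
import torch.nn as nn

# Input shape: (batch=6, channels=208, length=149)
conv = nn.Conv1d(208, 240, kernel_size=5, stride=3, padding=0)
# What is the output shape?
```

Input: (6, 208, 149) -> Output: (6, 240, 49)

Answer: (6, 240, 49)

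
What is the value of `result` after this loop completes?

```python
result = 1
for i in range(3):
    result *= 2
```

2^3 = 8
`result` takes the values: 1 → 2 → 4 → 8

Answer: 8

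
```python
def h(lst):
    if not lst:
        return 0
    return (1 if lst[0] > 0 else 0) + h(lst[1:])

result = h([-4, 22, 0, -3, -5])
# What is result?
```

Count of positive elements in [-4, 22, 0, -3, -5] = 1

Answer: 1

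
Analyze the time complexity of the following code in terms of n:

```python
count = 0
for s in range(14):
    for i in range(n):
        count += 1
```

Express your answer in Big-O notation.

Each loop level contributes: 1 × n. Multiplying the contributions gives O(n).

Answer: O(n)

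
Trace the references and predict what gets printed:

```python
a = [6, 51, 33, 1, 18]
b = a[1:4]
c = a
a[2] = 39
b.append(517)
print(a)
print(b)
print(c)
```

Key concept: slice vs alias.
Step by step:
`a = [6, 51, 33, 1, 18]` → a = [6, 51, 33, 1, 18]
`b = a[1:4]` → b = [51, 33, 1]
`c = a` → c = [6, 51, 33, 1, 18] (same object as a)
`a[2] = 39` → a = [6, 51, 39, 1, 18] (same object as c); c = [6, 51, 39, 1, 18] (same object as a)
`b.append(517)` → b = [51, 33, 1, 517]
`print(a)` → prints [6, 51, 39, 1, 18]
`print(b)` → prints [51, 33, 1, 517]
`print(c)` → prints [6, 51, 39, 1, 18]

Answer:
[6, 51, 39, 1, 18]
[51, 33, 1, 517]
[6, 51, 39, 1, 18]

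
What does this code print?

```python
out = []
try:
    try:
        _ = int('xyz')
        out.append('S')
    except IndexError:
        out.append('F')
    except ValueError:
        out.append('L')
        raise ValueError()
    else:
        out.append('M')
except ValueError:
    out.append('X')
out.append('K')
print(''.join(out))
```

Execution trace: 'L' (inner except ValueError) → 'X' (outer except ValueError) → 'K' (after the try/except). Output: LXK

Answer: LXK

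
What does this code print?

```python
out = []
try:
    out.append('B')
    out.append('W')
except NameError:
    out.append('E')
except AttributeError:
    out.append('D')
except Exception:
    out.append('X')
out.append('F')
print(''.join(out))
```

Execution trace: 'B' (try body) → 'W' (try body, no exception) → 'F' (after the try/except). Output: BWF

Answer: BWF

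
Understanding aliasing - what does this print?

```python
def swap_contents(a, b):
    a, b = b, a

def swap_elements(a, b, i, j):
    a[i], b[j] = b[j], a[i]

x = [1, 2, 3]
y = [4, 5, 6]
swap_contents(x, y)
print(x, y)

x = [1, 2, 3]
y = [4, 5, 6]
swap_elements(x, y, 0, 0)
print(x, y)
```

Key concept: parameter rebinding vs mutation.
Step by step:
`x = [1, 2, 3]` → x = [1, 2, 3]
`y = [4, 5, 6]` → y = [4, 5, 6]
`swap_contents(x, y)` → no visible change to tracked variables
`print(x, y)` → prints [1, 2, 3] [4, 5, 6]
`x = [1, 2, 3]` → x = [1, 2, 3]
`y = [4, 5, 6]` → y = [4, 5, 6]
`swap_elements(x, y, 0, 0)` → x = [4, 2, 3]; y = [1, 5, 6]
`print(x, y)` → prints [4, 2, 3] [1, 5, 6]

Answer:
[1, 2, 3] [4, 5, 6]
[4, 2, 3] [1, 5, 6]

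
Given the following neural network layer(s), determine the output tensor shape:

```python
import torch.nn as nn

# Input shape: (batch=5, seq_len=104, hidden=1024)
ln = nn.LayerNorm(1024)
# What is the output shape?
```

Input: (5, 104, 1024) -> Output: (5, 104, 1024)

Answer: (5, 104, 1024)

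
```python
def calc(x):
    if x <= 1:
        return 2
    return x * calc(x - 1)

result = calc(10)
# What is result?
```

calc(10) = 10 * 9 * 8 * 7 * 6 * 5 * 4 * 3 * 2 * 2 = 7257600

Answer: 7257600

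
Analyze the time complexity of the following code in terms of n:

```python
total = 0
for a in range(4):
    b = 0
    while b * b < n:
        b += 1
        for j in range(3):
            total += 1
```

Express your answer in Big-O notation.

Each loop level contributes: 1 × √n × 1. Multiplying the contributions gives O(√n).

Answer: O(√n)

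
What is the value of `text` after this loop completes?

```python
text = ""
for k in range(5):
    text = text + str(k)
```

Concatenate digits 0 to 4
`text` takes the values: "" → "0" → "01" → "012" → "0123" → "01234"

Answer: "01234"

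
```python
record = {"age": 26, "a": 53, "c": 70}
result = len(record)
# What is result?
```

Trace:
`record = {"age": 26, "a": 53, "c": 70}` → record = {'age': 26, 'a': 53, 'c': 70}
`result = len(record)` → result = 3
So result = 3

Answer: 3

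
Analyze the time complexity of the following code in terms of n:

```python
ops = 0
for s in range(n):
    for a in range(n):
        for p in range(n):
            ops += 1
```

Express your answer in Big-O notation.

Each loop level contributes: n × n × n. Multiplying the contributions gives O(n^3).

Answer: O(n^3)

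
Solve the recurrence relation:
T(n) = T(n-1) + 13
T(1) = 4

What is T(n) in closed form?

Unrolling: T(n) = T(1) + 13·(n-1) = 4 + 13(n-1) = 13n - 9.

Answer: T(n) = 13n - 9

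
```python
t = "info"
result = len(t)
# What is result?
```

Trace:
`t = "info"` → t = 'info'
`result = len(t)` → result = 4
So result = 4

Answer: 4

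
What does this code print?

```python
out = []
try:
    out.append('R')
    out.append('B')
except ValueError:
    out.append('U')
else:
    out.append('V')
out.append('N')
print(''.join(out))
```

Execution trace: 'R' (try body) → 'B' (try body, no exception) → 'V' (else) → 'N' (after the try/except). Output: RBVN

Answer: RBVN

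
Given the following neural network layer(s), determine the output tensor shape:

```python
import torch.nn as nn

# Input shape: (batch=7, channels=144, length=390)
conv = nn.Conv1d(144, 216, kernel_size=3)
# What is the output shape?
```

Input: (7, 144, 390) -> Output: (7, 216, 388)

Answer: (7, 216, 388)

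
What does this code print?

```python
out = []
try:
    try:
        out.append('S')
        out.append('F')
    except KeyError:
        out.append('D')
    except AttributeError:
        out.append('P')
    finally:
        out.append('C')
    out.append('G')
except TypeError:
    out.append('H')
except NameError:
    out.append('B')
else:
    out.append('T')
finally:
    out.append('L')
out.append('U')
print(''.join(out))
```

Execution trace: 'S' (inner try body) → 'F' (inner try body, no exception) → 'C' (inner finally) → 'G' (try body, no exception) → 'T' (else) → 'L' (finally) → 'U' (after the try/except). Output: SFCGTLU

Answer: SFCGTLU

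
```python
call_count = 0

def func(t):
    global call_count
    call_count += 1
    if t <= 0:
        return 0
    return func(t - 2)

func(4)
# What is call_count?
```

Linear recursion stepping by 2: 3 calls from t=4 down to ≤0.

Answer: 3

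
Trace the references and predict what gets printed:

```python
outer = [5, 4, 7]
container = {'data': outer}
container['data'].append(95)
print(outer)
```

Key concept: dict holds reference to list.
Step by step:
`outer = [5, 4, 7]` → outer = [5, 4, 7]
`container = {'data': outer}` → container = {'data': [5, 4, 7]}
`container['data'].append(95)` → outer = [5, 4, 7, 95]; container = {'data': [5, 4, 7, 95]}
`print(outer)` → prints [5, 4, 7, 95]

Answer: [5, 4, 7, 95]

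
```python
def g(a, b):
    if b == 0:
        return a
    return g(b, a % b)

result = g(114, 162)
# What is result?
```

g(114, 162) -> g(162, 114) -> g(114, 48) -> g(48, 18) -> g(18, 12) -> g(12, 6) -> g(6, 0) -> 6

Answer: 6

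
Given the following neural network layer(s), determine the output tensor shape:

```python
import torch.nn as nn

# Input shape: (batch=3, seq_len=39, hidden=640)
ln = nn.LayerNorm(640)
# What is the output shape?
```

Input: (3, 39, 640) -> Output: (3, 39, 640)

Answer: (3, 39, 640)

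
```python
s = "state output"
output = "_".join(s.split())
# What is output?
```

Trace:
`s = "state output"` → s = 'state output'
`output = "_".join(s.split())` → output = 'state_output'
So output = 'state_output'

Answer: 'state_output'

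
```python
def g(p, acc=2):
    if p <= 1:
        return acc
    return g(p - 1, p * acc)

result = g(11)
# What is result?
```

Accumulator trace (n, acc): (11, 2) -> (10, 22) -> (9, 220) -> (8, 1980) -> (7, 15840) -> (6, 110880) -> (5, 665280) -> (4, 3326400) -> (3, 13305600) -> (2, 39916800) -> (1, 79833600) -> return 79833600

Answer: 79833600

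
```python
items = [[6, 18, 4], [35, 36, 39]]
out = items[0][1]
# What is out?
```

Trace:
`items = [[6, 18, 4], [35, 36, 39]]` → items = [[6, 18, 4], [35, 36, 39]]
`out = items[0][1]` → out = 18
So out = 18

Answer: 18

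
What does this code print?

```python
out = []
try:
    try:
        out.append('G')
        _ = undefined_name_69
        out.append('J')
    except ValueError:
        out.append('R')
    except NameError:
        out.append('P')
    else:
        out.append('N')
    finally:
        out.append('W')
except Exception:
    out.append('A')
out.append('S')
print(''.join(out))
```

Execution trace: 'G' (inner try body) → 'P' (inner except NameError) → 'W' (inner finally) → 'S' (after the try/except). Output: GPWS

Answer: GPWS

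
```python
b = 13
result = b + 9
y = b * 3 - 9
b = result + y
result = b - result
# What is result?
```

Trace:
`b = 13` → b = 13
`result = b + 9` → result = 22
`y = b * 3 - 9` → y = 30
`b = result + y` → b = 52
`result = b - result` → result = 30
So result = 30

Answer: 30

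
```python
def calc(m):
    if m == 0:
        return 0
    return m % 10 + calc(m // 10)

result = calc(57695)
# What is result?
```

Sum of digits of 57695: 5 + 9 + 6 + 7 + 5 = 32

Answer: 32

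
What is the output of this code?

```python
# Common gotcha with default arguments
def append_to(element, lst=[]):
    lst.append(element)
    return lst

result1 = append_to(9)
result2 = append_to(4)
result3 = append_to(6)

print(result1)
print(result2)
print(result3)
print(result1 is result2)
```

Key concept: mutable default argument gotcha.
Step by step:
`result1 = append_to(9)` → result1 = [9]
`result2 = append_to(4)` → result1 = [9, 4] (same object as result2); result2 = [9, 4] (same object as result1)
`result3 = append_to(6)` → result1 = [9, 4, 6] (same object as result2, result3); result2 = [9, 4, 6] (same object as result1, result3); result3 = [9, 4, 6] (same object as result1, result2)
`print(result1)` → prints [9, 4, 6]
`print(result2)` → prints [9, 4, 6]
`print(result3)` → prints [9, 4, 6]
`print(result1 is result2)` → prints True

Answer:
[9, 4, 6]
[9, 4, 6]
[9, 4, 6]
True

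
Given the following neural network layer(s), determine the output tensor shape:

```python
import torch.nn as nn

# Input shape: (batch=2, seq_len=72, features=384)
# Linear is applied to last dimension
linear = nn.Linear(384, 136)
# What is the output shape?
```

Input: (2, 72, 384) -> Output: (2, 72, 136)

Answer: (2, 72, 136)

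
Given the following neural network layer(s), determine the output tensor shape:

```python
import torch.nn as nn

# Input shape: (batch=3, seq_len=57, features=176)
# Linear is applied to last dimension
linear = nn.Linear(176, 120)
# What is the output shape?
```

Input: (3, 57, 176) -> Output: (3, 57, 120)

Answer: (3, 57, 120)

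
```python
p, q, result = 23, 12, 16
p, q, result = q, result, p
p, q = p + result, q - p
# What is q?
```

Trace:
`p, q, result = 23, 12, 16` → p = 23; q = 12; result = 16
`p, q, result = q, result, p` → p = 12; q = 16; result = 23
`p, q = p + result, q - p` → p = 35; q = 4
So q = 4

Answer: 4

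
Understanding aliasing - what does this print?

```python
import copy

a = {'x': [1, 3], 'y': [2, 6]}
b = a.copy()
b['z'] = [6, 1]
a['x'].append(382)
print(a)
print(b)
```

Key concept: shallow copy of dict with mutable values.
Step by step:
`a = {'x': [1, 3], 'y': [2, 6]}` → a = {'x': [1, 3], 'y': [2, 6]}
`b = a.copy()` → b = {'x': [1, 3], 'y': [2, 6]}
`b['z'] = [6, 1]` → b = {'x': [1, 3], 'y': [2, 6], 'z': [6, 1]}
`a['x'].append(382)` → a = {'x': [1, 3, 382], 'y': [2, 6]}; b = {'x': [1, 3, 382], 'y': [2, 6], 'z': [6, 1]}
`print(a)` → prints {'x': [1, 3, 382], 'y': [2, 6]}
`print(b)` → prints {'x': [1, 3, 382], 'y': [2, 6], 'z': [6, 1]}

Answer:
{'x': [1, 3, 382], 'y': [2, 6]}
{'x': [1, 3, 382], 'y': [2, 6], 'z': [6, 1]}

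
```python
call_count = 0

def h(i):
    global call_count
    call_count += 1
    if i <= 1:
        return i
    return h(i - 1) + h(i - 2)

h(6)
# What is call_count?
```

Calls(i) = 1 + Calls(i-1) + Calls(i-2); Calls(0)=Calls(1)=1. For i=6 this gives 25.

Answer: 25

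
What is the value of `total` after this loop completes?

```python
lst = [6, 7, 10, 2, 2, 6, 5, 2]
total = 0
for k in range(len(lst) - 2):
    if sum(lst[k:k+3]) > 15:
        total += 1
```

Count windows with sum > 15
`total` takes the values: 0 → 1 → 2

Answer: 2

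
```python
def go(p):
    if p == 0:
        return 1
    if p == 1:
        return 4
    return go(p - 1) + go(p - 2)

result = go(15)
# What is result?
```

Build up from base cases: go(0)=1, go(1)=4, go(2)=5, go(3)=9, go(4)=14, go(5)=23, go(6)=37, ..., go(15)=2817

Answer: 2817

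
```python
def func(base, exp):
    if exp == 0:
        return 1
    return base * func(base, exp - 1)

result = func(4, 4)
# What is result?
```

func(4, 4) = 4 * 4 * 4 * 4 = 256

Answer: 256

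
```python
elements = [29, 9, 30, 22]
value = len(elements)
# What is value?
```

Trace:
`elements = [29, 9, 30, 22]` → elements = [29, 9, 30, 22]
`value = len(elements)` → value = 4
So value = 4

Answer: 4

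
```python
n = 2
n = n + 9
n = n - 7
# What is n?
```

Trace:
`n = 2` → n = 2
`n = n + 9` → n = 11
`n = n - 7` → n = 4
So n = 4

Answer: 4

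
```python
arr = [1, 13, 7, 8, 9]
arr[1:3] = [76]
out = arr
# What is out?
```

Trace:
`arr = [1, 13, 7, 8, 9]` → arr = [1, 13, 7, 8, 9]
`arr[1:3] = [76]` → arr = [1, 76, 8, 9]
`out = arr` → out = [1, 76, 8, 9]
So out = [1, 76, 8, 9]

Answer: [1, 76, 8, 9]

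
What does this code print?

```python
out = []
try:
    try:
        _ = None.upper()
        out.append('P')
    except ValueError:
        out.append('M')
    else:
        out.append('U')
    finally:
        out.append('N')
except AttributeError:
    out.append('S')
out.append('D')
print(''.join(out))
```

Execution trace: 'N' (inner finally) → 'S' (outer except AttributeError) → 'D' (after the try/except). Output: NSD

Answer: NSD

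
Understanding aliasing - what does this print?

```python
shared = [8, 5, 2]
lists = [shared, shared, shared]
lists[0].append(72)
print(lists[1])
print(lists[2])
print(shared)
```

Key concept: list of same reference.
Step by step:
`shared = [8, 5, 2]` → shared = [8, 5, 2]
`lists = [shared, shared, shared]` → lists = [[8, 5, 2], [8, 5, 2], [8, 5, 2]]
`lists[0].append(72)` → shared = [8, 5, 2, 72]; lists = [[8, 5, 2, 72], [8, 5, 2, 72], [8, 5, 2, 72]]
`print(lists[1])` → prints [8, 5, 2, 72]
`print(lists[2])` → prints [8, 5, 2, 72]
`print(shared)` → prints [8, 5, 2, 72]

Answer:
[8, 5, 2, 72]
[8, 5, 2, 72]
[8, 5, 2, 72]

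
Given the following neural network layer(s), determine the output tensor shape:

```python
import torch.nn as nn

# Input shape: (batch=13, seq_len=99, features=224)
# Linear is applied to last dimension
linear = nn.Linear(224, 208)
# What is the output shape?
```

Input: (13, 99, 224) -> Output: (13, 99, 208)

Answer: (13, 99, 208)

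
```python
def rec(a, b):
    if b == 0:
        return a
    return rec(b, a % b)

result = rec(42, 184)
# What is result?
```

rec(42, 184) -> rec(184, 42) -> rec(42, 16) -> rec(16, 10) -> rec(10, 6) -> rec(6, 4) -> rec(4, 2) -> rec(2, 0) -> 2

Answer: 2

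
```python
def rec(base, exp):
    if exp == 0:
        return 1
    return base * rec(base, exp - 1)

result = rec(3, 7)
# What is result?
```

rec(3, 7) = 3 * 3 * 3 * 3 * 3 * 3 * 3 = 2187

Answer: 2187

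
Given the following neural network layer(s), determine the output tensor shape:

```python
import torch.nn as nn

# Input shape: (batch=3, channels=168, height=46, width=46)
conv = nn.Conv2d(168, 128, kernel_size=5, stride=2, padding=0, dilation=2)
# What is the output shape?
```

Input: (3, 168, 46, 46) -> Output: (3, 128, 19, 19)

Answer: (3, 128, 19, 19)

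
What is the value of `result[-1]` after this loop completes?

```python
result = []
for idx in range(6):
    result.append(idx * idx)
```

Last element of squares 0 to 5
`result` takes the values: [] → [0] → [0, 1] → [0, 1, 4] → [0, 1, 4, 9] → [0, 1, 4, 9, 16] → [0, 1, 4, 9, 16, 25]
So `result[-1]` = 25

Answer: 25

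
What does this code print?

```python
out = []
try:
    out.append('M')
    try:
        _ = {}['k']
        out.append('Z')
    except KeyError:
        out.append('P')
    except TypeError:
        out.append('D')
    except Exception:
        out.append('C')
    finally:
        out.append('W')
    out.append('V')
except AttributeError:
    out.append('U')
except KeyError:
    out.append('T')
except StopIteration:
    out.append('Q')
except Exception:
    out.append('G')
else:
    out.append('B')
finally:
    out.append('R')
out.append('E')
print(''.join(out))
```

Execution trace: 'M' (try body) → 'P' (inner except KeyError) → 'W' (inner finally) → 'V' (try body, no exception) → 'B' (else) → 'R' (finally) → 'E' (after the try/except). Output: MPWVBRE

Answer: MPWVBRE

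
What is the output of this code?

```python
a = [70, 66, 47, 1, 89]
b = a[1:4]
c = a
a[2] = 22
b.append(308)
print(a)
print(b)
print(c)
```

Key concept: slice vs alias.
Step by step:
`a = [70, 66, 47, 1, 89]` → a = [70, 66, 47, 1, 89]
`b = a[1:4]` → b = [66, 47, 1]
`c = a` → c = [70, 66, 47, 1, 89] (same object as a)
`a[2] = 22` → a = [70, 66, 22, 1, 89] (same object as c); c = [70, 66, 22, 1, 89] (same object as a)
`b.append(308)` → b = [66, 47, 1, 308]
`print(a)` → prints [70, 66, 22, 1, 89]
`print(b)` → prints [66, 47, 1, 308]
`print(c)` → prints [70, 66, 22, 1, 89]

Answer:
[70, 66, 22, 1, 89]
[66, 47, 1, 308]
[70, 66, 22, 1, 89]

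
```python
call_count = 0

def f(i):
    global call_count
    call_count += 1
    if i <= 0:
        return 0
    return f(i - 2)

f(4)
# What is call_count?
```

Linear recursion stepping by 2: 3 calls from i=4 down to ≤0.

Answer: 3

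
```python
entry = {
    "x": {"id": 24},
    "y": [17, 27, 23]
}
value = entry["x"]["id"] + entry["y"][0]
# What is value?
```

Trace:
`entry = { ...` → entry = {'x': {'id': 24}, 'y': [17, 27, 23]}
`value = entry["x"]["id"] + entry["y"][0]` → value = 41
So value = 41

Answer: 41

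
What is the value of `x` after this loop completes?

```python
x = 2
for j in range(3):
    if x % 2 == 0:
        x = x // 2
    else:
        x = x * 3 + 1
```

Collatz-style transformation from 2
`x` takes the values: 2 → 1 → 4 → 2

Answer: 2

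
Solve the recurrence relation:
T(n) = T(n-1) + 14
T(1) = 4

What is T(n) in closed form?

Unrolling: T(n) = T(1) + 14·(n-1) = 4 + 14(n-1) = 14n - 10.

Answer: T(n) = 14n - 10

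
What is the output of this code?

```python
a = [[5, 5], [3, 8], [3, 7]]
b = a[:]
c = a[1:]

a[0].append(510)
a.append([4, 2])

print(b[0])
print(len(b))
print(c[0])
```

Key concept: slice with nested mutation.
Step by step:
`a = [[5, 5], [3, 8], [3, 7]]` → a = [[5, 5], [3, 8], [3, 7]]
`b = a[:]` → b = [[5, 5], [3, 8], [3, 7]]
`c = a[1:]` → c = [[3, 8], [3, 7]]
`a[0].append(510)` → a = [[5, 5, 510], [3, 8], [3, 7]]; b = [[5, 5, 510], [3, 8], [3, 7]]
`a.append([4, 2])` → a = [[5, 5, 510], [3, 8], [3, 7], [4, 2]]
`print(b[0])` → prints [5, 5, 510]
`print(len(b))` → prints 3
`print(c[0])` → prints [3, 8]

Answer:
[5, 5, 510]
3
[3, 8]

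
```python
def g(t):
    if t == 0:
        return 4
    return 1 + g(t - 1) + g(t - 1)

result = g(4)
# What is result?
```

g(t) = 1 + 2·g(t-1), g(0)=4. Closed form: (4+1)·2^4 - 1 = 79.

Answer: 79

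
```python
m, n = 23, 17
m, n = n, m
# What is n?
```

Trace:
`m, n = 23, 17` → m = 23; n = 17
`m, n = n, m` → m = 17; n = 23
So n = 23

Answer: 23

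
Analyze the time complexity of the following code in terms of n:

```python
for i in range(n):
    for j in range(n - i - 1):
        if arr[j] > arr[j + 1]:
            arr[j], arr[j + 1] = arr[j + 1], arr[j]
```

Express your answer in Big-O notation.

This is Bubble sort. Time complexity: O(n²).

Answer: O(n²)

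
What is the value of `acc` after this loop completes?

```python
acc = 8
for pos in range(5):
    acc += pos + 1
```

Start at 8, add 1 to 5 = 23
`acc` takes the values: 8 → 9 → 11 → 14 → 18 → 23

Answer: 23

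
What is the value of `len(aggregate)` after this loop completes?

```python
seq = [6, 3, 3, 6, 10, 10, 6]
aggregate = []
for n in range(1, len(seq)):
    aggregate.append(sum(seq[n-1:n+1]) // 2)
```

Number of 2-element averages
`aggregate` takes the values: [] → [4] → [4, 3] → [4, 3, 4] → [4, 3, 4, 8] → [4, 3, 4, 8, 10] → [4, 3, 4, 8, 10, 8]
So `len(aggregate)` = 6

Answer: 6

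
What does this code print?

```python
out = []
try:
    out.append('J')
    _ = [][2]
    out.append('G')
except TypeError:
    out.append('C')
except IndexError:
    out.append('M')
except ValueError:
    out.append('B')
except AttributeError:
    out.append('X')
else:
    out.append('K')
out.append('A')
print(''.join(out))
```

Execution trace: 'J' (try body) → 'M' (except IndexError) → 'A' (after the try/except). Output: JMA

Answer: JMA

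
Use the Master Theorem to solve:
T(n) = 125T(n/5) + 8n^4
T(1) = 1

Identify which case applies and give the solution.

a=125, b=5, f(n)=8n^4. log_5(125) = 3. Since c=4 > 3 and the regularity condition holds (125(n/5)^4 = (125/5^4)n^4 with 125/5^4 < 1), Case 3 applies: T(n) = Θ(f(n)) = O(n^4).

Answer: O(n^4) - Case 3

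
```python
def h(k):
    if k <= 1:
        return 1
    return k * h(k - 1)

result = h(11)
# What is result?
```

h(11) = 11 * 10 * 9 * 8 * 7 * 6 * 5 * 4 * 3 * 2 * 1 = 39916800

Answer: 39916800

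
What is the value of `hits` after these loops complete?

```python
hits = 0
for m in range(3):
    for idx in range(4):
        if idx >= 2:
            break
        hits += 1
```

Inner breaks at 2, outer runs 3 times
`hits` takes the values: 0 → 1 → 2 → 3 → 4 → 5 → 6

Answer: 6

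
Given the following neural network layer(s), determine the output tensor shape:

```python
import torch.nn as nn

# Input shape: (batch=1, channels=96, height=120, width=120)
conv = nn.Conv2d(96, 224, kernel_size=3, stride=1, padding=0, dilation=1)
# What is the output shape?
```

Input: (1, 96, 120, 120) -> Output: (1, 224, 118, 118)

Answer: (1, 224, 118, 118)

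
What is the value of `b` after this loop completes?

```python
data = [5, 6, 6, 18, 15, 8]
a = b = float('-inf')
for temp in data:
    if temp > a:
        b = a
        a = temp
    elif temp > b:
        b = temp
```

Second largest (with repeats) in [5, 6, 6, 18, 15, 8]
`b` takes the values: -inf → 5 → 6 → 15

Answer: 15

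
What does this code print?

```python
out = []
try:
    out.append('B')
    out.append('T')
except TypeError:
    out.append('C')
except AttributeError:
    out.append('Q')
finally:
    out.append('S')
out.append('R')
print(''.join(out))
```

Execution trace: 'B' (try body) → 'T' (try body, no exception) → 'S' (finally) → 'R' (after the try/except). Output: BTSR

Answer: BTSR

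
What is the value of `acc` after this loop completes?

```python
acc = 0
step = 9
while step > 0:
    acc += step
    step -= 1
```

Sum 9 down to 1
`acc` takes the values: 0 → 9 → 17 → 24 → 30 → 35 → 39 → 42 → 44 → 45

Answer: 45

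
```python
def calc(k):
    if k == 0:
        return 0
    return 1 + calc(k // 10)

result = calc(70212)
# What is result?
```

Count of digits of 70212: 5

Answer: 5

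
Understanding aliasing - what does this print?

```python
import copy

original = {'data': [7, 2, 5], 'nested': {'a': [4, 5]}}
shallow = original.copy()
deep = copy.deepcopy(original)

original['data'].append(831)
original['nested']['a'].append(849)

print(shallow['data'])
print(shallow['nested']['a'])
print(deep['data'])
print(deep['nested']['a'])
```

Key concept: comparing shallow vs deep copy.
Step by step:
`original = {'data': [7, 2, 5], 'nested': {'a': [4, 5]}}` → original = {'data': [7, 2, 5], 'nested': {'a': [4, 5]}}
`shallow = original.copy()` → shallow = {'data': [7, 2, 5], 'nested': {'a': [4, 5]}}
`deep = copy.deepcopy(original)` → deep = {'data': [7, 2, 5], 'nested': {'a': [4, 5]}}
`original['data'].append(831)` → original = {'data': [7, 2, 5, 831], 'nested': {'a': [4, 5]}}; shallow = {'data': [7, 2, 5, 831], 'nested': {'a': [4, 5]}}
`original['nested']['a'].append(849)` → original = {'data': [7, 2, 5, 831], 'nested': {'a': [4, 5, 849]}}; shallow = {'data': [7, 2, 5, 831], 'nested': {'a': [4, 5, 849]}}
`print(shallow['data'])` → prints [7, 2, 5, 831]
`print(shallow['nested']['a'])` → prints [4, 5, 849]
`print(deep['data'])` → prints [7, 2, 5]
`print(deep['nested']['a'])` → prints [4, 5]

Answer:
[7, 2, 5, 831]
[4, 5, 849]
[7, 2, 5]
[4, 5]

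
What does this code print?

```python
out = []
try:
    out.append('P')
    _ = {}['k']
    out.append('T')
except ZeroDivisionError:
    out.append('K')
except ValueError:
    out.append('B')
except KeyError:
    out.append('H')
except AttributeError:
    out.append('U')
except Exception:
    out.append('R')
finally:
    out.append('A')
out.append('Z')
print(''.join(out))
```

Execution trace: 'P' (try body) → 'H' (except KeyError) → 'A' (finally) → 'Z' (after the try/except). Output: PHAZ

Answer: PHAZ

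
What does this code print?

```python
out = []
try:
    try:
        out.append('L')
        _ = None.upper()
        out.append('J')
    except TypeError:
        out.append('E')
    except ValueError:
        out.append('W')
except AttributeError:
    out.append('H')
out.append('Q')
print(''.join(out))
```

Execution trace: 'L' (try body) → 'H' (outer except AttributeError) → 'Q' (after the try/except). Output: LHQ

Answer: LHQ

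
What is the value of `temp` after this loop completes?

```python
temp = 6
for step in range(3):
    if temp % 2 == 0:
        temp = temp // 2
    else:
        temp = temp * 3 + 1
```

Collatz-style transformation from 6
`temp` takes the values: 6 → 3 → 10 → 5

Answer: 5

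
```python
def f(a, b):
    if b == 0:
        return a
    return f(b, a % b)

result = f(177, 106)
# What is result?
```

f(177, 106) -> f(106, 71) -> f(71, 35) -> f(35, 1) -> f(1, 0) -> 1

Answer: 1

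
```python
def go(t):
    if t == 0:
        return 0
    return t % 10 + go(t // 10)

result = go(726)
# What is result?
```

Sum of digits of 726: 6 + 2 + 7 = 15

Answer: 15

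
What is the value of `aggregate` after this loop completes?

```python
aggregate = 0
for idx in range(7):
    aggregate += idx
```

Sum of 0 to 6 = 21
`aggregate` takes the values: 0 → 1 → 3 → 6 → 10 → 15 → 21

Answer: 21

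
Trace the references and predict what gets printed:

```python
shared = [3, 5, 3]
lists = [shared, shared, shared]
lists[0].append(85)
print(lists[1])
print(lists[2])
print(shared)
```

Key concept: list of same reference.
Step by step:
`shared = [3, 5, 3]` → shared = [3, 5, 3]
`lists = [shared, shared, shared]` → lists = [[3, 5, 3], [3, 5, 3], [3, 5, 3]]
`lists[0].append(85)` → shared = [3, 5, 3, 85]; lists = [[3, 5, 3, 85], [3, 5, 3, 85], [3, 5, 3, 85]]
`print(lists[1])` → prints [3, 5, 3, 85]
`print(lists[2])` → prints [3, 5, 3, 85]
`print(shared)` → prints [3, 5, 3, 85]

Answer:
[3, 5, 3, 85]
[3, 5, 3, 85]
[3, 5, 3, 85]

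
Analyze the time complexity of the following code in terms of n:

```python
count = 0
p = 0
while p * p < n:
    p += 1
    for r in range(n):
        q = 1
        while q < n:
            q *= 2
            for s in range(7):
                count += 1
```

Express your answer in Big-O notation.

Each loop level contributes: √n × n × log n × 1. Multiplying the contributions gives O(n√n log n).

Answer: O(n√n log n)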